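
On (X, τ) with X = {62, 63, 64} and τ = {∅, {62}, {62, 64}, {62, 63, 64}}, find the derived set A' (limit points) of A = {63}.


A' = ∅

For each x ∈ X, list the open sets U ∈ τ with x ∈ U, then check whether U ∩ (A ∖ {x}) ≠ ∅ for every such U.
  x = 62: open {62} ∋ x has {62} ∩ (A ∖ {62}) = ∅, so x is NOT a limit point.
  x = 63: open {62, 63, 64} ∋ x has {62, 63, 64} ∩ (A ∖ {63}) = ∅, so x is NOT a limit point.
  x = 64: open {62, 64} ∋ x has {62, 64} ∩ (A ∖ {64}) = ∅, so x is NOT a limit point.
Collecting: A' = ∅.


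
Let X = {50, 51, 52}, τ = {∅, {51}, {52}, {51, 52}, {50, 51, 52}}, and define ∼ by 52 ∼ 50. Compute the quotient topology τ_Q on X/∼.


X/∼ = {[50=52], [51]}; |τ_Q| = 3.

Equivalence classes: [50=52], [51].
Quotient map π: X → X/∼ sends 50 ↦ [50=52], 51 ↦ [51], 52 ↦ [50=52].
For each subset V ⊆ X/∼, compute π^{-1}(V) ⊆ X and check whether π^{-1}(V) ∈ τ. V is open in τ_Q iff π^{-1}(V) ∈ τ.
  V = {}: π^{-1}(V) = ∅ ∈ τ ✓.
  V = {[50=52]}: π^{-1}(V) = {50, 52} ∉ τ ✗.
  V = {[51]}: π^{-1}(V) = {51} ∈ τ ✓.
  V = {[50=52], [51]}: π^{-1}(V) = {50, 51, 52} ∈ τ ✓.
Open sets in the quotient: τ_Q = {{}, {[51]}, {[50=52], [51]}} (3 elements).


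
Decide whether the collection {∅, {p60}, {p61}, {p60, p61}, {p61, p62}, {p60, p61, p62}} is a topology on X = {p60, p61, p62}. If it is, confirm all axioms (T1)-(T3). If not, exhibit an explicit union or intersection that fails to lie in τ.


τ IS a topology on X.

Axiom (T1): ∅ ∈ τ? Yes; X ∈ τ? Yes.
Axiom (T2/T3): check pairwise unions and intersections of members of τ.
All pairwise intersections and unions checked — each lies in τ. Therefore τ satisfies (T1), (T2), (T3): it IS a topology on X.


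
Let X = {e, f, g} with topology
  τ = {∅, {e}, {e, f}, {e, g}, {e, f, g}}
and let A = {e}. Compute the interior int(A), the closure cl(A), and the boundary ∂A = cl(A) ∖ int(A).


int(A) = {e}, cl(A) = {e, f, g}, ∂A = {f, g}.

Closed sets in (X, τ) are complements of opens:
  closed(X, τ) = {∅, {f}, {g}, {f, g}, {e, f, g}}.
int(A) = ⋃ {U ∈ τ : U ⊆ A}. Opens contained in A: ∅, {e}.
Taking the union of these: int(A) = {e}.
cl(A) = ⋂ {C closed : A ⊆ C}. Closed sets containing A: {e, f, g}.
Intersecting these: cl(A) = {e, f, g}.
∂A = cl(A) ∖ int(A) = {e, f, g} ∖ {e} = {f, g}.


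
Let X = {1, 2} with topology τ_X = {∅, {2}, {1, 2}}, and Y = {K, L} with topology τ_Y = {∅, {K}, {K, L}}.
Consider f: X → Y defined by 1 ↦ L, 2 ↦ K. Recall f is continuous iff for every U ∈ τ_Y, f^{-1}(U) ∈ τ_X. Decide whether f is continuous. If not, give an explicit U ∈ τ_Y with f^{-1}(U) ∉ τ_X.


f IS continuous.

Compute f^{-1}(U) for each U ∈ τ_Y:
  U = ∅: f^{-1}(U) = ∅ ∈ τ_X ✓.
  U = {K}: f^{-1}(U) = {2} ∈ τ_X ✓.
  U = {K, L}: f^{-1}(U) = {1, 2} ∈ τ_X ✓.
Every preimage lies in τ_X, so f IS continuous.


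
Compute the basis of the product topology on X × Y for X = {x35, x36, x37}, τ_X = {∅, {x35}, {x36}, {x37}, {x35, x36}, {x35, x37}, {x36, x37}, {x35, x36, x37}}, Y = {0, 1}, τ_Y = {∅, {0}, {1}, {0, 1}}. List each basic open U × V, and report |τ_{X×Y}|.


Basis B = {∅ × ∅, {x35} × {0}, {x35} × {1}, {x36} × {0}, {x36} × {1}, {x37} × {0}, {x37} × {1}, {x35} × {0, 1}, {x35, x36} × {0}, {x35, x37} × {0}, {x35, x36} × {1}, {x35, x37} × {1}, {x36} × {0, 1}, {x36, x37} × {0}, {x36, x37} × {1}, {x37} × {0, 1}, {x35, x36, x37} × {0}, {x35, x36, x37} × {1}, {x35, x36} × {0, 1}, {x35, x37} × {0, 1}, {x36, x37} × {0, 1}, {x35, x36, x37} × {0, 1}}; |τ_{X×Y}| = 64.

Enumerate products U × V with U ∈ τ_X, V ∈ τ_Y (deduplicated):
  ∅ × ∅ = {} (∅)
  {x35} × {0} = {(x35,0)}
  {x35} × {1} = {(x35,1)}
  {x36} × {0} = {(x36,0)}
  {x36} × {1} = {(x36,1)}
  {x37} × {0} = {(x37,0)}
  {x37} × {1} = {(x37,1)}
  {x35} × {0, 1} = {(x35,0), (x35,1)}
  {x35, x36} × {0} = {(x35,0), (x36,0)}
  {x35, x37} × {0} = {(x35,0), (x37,0)}
  {x35, x36} × {1} = {(x35,1), (x36,1)}
  {x35, x37} × {1} = {(x35,1), (x37,1)}
  {x36} × {0, 1} = {(x36,0), (x36,1)}
  {x36, x37} × {0} = {(x36,0), (x37,0)}
  {x36, x37} × {1} = {(x36,1), (x37,1)}
  {x37} × {0, 1} = {(x37,0), (x37,1)}
  {x35, x36, x37} × {0} = {(x35,0), (x36,0), (x37,0)}
  {x35, x36, x37} × {1} = {(x35,1), (x36,1), (x37,1)}
  {x35, x36} × {0, 1} = {(x35,0), (x35,1), (x36,0), (x36,1)}
  {x35, x37} × {0, 1} = {(x35,0), (x35,1), (x37,0), (x37,1)}
  {x36, x37} × {0, 1} = {(x36,0), (x36,1), (x37,0), (x37,1)}
  {x35, x36, x37} × {0, 1} = {(x35,0), (x35,1), (x36,0), (x36,1), (x37,0), (x37,1)}
These 22 distinct sets form the basis B.
Close under arbitrary unions to get τ_{X×Y}; counting gives |τ_{X×Y}| = 64.


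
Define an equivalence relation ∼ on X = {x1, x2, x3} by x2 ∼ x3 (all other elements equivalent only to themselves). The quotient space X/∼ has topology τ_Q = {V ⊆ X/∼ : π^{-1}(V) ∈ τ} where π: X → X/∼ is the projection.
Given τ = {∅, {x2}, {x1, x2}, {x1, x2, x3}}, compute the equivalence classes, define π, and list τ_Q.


X/∼ = {[x1], [x2=x3]}; |τ_Q| = 2.

Equivalence classes: [x1], [x2=x3].
Quotient map π: X → X/∼ sends x1 ↦ [x1], x2 ↦ [x2=x3], x3 ↦ [x2=x3].
For each subset V ⊆ X/∼, compute π^{-1}(V) ⊆ X and check whether π^{-1}(V) ∈ τ. V is open in τ_Q iff π^{-1}(V) ∈ τ.
  V = {}: π^{-1}(V) = ∅ ∈ τ ✓.
  V = {[x1]}: π^{-1}(V) = {x1} ∉ τ ✗.
  V = {[x2=x3]}: π^{-1}(V) = {x2, x3} ∉ τ ✗.
  V = {[x1], [x2=x3]}: π^{-1}(V) = {x1, x2, x3} ∈ τ ✓.
Open sets in the quotient: τ_Q = {{}, {[x1], [x2=x3]}} (2 elements).


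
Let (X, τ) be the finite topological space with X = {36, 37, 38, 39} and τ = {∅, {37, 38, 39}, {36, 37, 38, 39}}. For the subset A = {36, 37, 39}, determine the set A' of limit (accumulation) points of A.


A' = {36, 37, 38, 39}

For each x ∈ X, list the open sets U ∈ τ with x ∈ U, then check whether U ∩ (A ∖ {x}) ≠ ∅ for every such U.
  x = 36: opens ∋ x are {36, 37, 38, 39}; each meets A ∖ {36}, so x IS a limit point.
  x = 37: opens ∋ x are {37, 38, 39}, {36, 37, 38, 39}; each meets A ∖ {37}, so x IS a limit point.
  x = 38: opens ∋ x are {37, 38, 39}, {36, 37, 38, 39}; each meets A ∖ {38}, so x IS a limit point.
  x = 39: opens ∋ x are {37, 38, 39}, {36, 37, 38, 39}; each meets A ∖ {39}, so x IS a limit point.
Collecting: A' = {36, 37, 38, 39}.


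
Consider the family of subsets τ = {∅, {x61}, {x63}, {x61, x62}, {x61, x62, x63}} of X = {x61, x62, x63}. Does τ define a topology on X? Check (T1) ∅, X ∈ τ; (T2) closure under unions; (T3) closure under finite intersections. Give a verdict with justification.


τ is NOT a topology on X.

Axiom (T1): ∅ ∈ τ? Yes; X ∈ τ? Yes.
Axiom (T2/T3): check pairwise unions and intersections of members of τ.
Counterexample for (T2): {x61} ∪ {x63} = {x61, x63} ∉ τ. Therefore τ is NOT a topology.


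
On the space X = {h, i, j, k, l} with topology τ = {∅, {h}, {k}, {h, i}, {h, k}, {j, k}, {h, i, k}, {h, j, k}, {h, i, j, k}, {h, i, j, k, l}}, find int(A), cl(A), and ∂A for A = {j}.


int(A) = ∅, cl(A) = {j, l}, ∂A = {j, l}.

Closed sets in (X, τ) are complements of opens:
  closed(X, τ) = {∅, {l}, {i, l}, {j, l}, {h, i, l}, {i, j, l}, {j, k, l}, {h, i, j, l}, {i, j, k, l}, {h, i, j, k, l}}.
int(A) = ⋃ {U ∈ τ : U ⊆ A}. Opens contained in A: ∅.
Taking the union of these: int(A) = ∅.
cl(A) = ⋂ {C closed : A ⊆ C}. Closed sets containing A: {j, l}, {i, j, l}, {j, k, l}, {h, i, j, l}, {i, j, k, l}, {h, i, j, k, l}.
Intersecting these: cl(A) = {j, l}.
∂A = cl(A) ∖ int(A) = {j, l} ∖ ∅ = {j, l}.


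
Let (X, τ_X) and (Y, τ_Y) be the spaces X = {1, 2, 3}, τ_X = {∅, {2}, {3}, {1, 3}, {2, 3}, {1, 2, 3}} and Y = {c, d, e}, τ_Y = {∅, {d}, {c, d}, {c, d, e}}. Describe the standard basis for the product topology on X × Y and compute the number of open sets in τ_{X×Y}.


Basis B = {∅ × ∅, {2} × {d}, {3} × {d}, {1, 3} × {d}, {2} × {c, d}, {2, 3} × {d}, {3} × {c, d}, {1, 2, 3} × {d}, {2} × {c, d, e}, {3} × {c, d, e}, {1, 3} × {c, d}, {2, 3} × {c, d}, {1, 3} × {c, d, e}, {1, 2, 3} × {c, d}, {2, 3} × {c, d, e}, {1, 2, 3} × {c, d, e}}; |τ_{X×Y}| = 40.

Enumerate products U × V with U ∈ τ_X, V ∈ τ_Y (deduplicated):
  ∅ × ∅ = {} (∅)
  {2} × {d} = {(2,d)}
  {3} × {d} = {(3,d)}
  {1, 3} × {d} = {(1,d), (3,d)}
  {2} × {c, d} = {(2,c), (2,d)}
  {2, 3} × {d} = {(2,d), (3,d)}
  {3} × {c, d} = {(3,c), (3,d)}
  {1, 2, 3} × {d} = {(1,d), (2,d), (3,d)}
  {2} × {c, d, e} = {(2,c), (2,d), (2,e)}
  {3} × {c, d, e} = {(3,c), (3,d), (3,e)}
  {1, 3} × {c, d} = {(1,c), (1,d), (3,c), (3,d)}
  {2, 3} × {c, d} = {(2,c), (2,d), (3,c), (3,d)}
  {1, 3} × {c, d, e} = {(1,c), (1,d), (1,e), (3,c), (3,d), (3,e)}
  {1, 2, 3} × {c, d} = {(1,c), (1,d), (2,c), (2,d), (3,c), (3,d)}
  {2, 3} × {c, d, e} = {(2,c), (2,d), (2,e), (3,c), (3,d), (3,e)}
  {1, 2, 3} × {c, d, e} = {(1,c), (1,d), (1,e), (2,c), (2,d), (2,e), (3,c), (3,d), (3,e)}
These 16 distinct sets form the basis B.
Close under arbitrary unions to get τ_{X×Y}; counting gives |τ_{X×Y}| = 40.


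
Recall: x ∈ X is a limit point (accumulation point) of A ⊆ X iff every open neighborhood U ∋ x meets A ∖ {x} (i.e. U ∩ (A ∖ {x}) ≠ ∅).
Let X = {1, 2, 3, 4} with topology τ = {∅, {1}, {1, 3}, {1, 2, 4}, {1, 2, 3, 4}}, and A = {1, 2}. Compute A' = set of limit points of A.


A' = {2, 3, 4}

For each x ∈ X, list the open sets U ∈ τ with x ∈ U, then check whether U ∩ (A ∖ {x}) ≠ ∅ for every such U.
  x = 1: open {1} ∋ x has {1} ∩ (A ∖ {1}) = ∅, so x is NOT a limit point.
  x = 2: opens ∋ x are {1, 2, 4}, {1, 2, 3, 4}; each meets A ∖ {2}, so x IS a limit point.
  x = 3: opens ∋ x are {1, 3}, {1, 2, 3, 4}; each meets A ∖ {3}, so x IS a limit point.
  x = 4: opens ∋ x are {1, 2, 4}, {1, 2, 3, 4}; each meets A ∖ {4}, so x IS a limit point.
Collecting: A' = {2, 3, 4}.


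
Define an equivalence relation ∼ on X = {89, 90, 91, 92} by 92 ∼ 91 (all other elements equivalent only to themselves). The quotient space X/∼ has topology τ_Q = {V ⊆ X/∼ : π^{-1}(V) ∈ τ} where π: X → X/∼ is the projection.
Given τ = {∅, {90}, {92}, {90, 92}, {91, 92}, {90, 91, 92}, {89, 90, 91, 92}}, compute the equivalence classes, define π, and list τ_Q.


X/∼ = {[89], [90], [91=92]}; |τ_Q| = 5.

Equivalence classes: [89], [90], [91=92].
Quotient map π: X → X/∼ sends 89 ↦ [89], 90 ↦ [90], 91 ↦ [91=92], 92 ↦ [91=92].
For each subset V ⊆ X/∼, compute π^{-1}(V) ⊆ X and check whether π^{-1}(V) ∈ τ. V is open in τ_Q iff π^{-1}(V) ∈ τ.
  V = {}: π^{-1}(V) = ∅ ∈ τ ✓.
  V = {[89]}: π^{-1}(V) = {89} ∉ τ ✗.
  V = {[90]}: π^{-1}(V) = {90} ∈ τ ✓.
  V = {[89], [90]}: π^{-1}(V) = {89, 90} ∉ τ ✗.
  V = {[91=92]}: π^{-1}(V) = {91, 92} ∈ τ ✓.
  V = {[89], [91=92]}: π^{-1}(V) = {89, 91, 92} ∉ τ ✗.
  V = {[90], [91=92]}: π^{-1}(V) = {90, 91, 92} ∈ τ ✓.
  V = {[89], [90], [91=92]}: π^{-1}(V) = {89, 90, 91, 92} ∈ τ ✓.
Open sets in the quotient: τ_Q = {{}, {[90]}, {[91=92]}, {[90], [91=92]}, {[89], [90], [91=92]}} (5 elements).


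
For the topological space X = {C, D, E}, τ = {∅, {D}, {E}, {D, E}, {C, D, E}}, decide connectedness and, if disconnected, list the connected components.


(X, τ) is connected.

Find clopen sets (U ∈ τ with X ∖ U ∈ τ):
  U = ∅, X ∖ U = {C, D, E} — both open, so U is clopen.
  U = {C, D, E}, X ∖ U = ∅ — both open, so U is clopen.
Only trivial clopens (∅ and X) exist, so (X, τ) is connected.
Compute connected components by grouping points that agree on all clopens:
  component: {C, D, E}


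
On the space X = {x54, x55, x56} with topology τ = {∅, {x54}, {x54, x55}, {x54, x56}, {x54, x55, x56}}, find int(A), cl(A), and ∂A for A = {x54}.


int(A) = {x54}, cl(A) = {x54, x55, x56}, ∂A = {x55, x56}.

Closed sets in (X, τ) are complements of opens:
  closed(X, τ) = {∅, {x55}, {x56}, {x55, x56}, {x54, x55, x56}}.
int(A) = ⋃ {U ∈ τ : U ⊆ A}. Opens contained in A: ∅, {x54}.
Taking the union of these: int(A) = {x54}.
cl(A) = ⋂ {C closed : A ⊆ C}. Closed sets containing A: {x54, x55, x56}.
Intersecting these: cl(A) = {x54, x55, x56}.
∂A = cl(A) ∖ int(A) = {x54, x55, x56} ∖ {x54} = {x55, x56}.


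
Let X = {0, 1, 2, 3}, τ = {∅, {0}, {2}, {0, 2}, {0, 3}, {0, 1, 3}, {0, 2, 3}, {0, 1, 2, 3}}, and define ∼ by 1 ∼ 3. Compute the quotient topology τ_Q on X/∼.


X/∼ = {[0], [1=3], [2]}; |τ_Q| = 6.

Equivalence classes: [0], [1=3], [2].
Quotient map π: X → X/∼ sends 0 ↦ [0], 1 ↦ [1=3], 2 ↦ [2], 3 ↦ [1=3].
For each subset V ⊆ X/∼, compute π^{-1}(V) ⊆ X and check whether π^{-1}(V) ∈ τ. V is open in τ_Q iff π^{-1}(V) ∈ τ.
  V = {}: π^{-1}(V) = ∅ ∈ τ ✓.
  V = {[0]}: π^{-1}(V) = {0} ∈ τ ✓.
  V = {[1=3]}: π^{-1}(V) = {1, 3} ∉ τ ✗.
  V = {[0], [1=3]}: π^{-1}(V) = {0, 1, 3} ∈ τ ✓.
  V = {[2]}: π^{-1}(V) = {2} ∈ τ ✓.
  V = {[0], [2]}: π^{-1}(V) = {0, 2} ∈ τ ✓.
  V = {[1=3], [2]}: π^{-1}(V) = {1, 2, 3} ∉ τ ✗.
  V = {[0], [1=3], [2]}: π^{-1}(V) = {0, 1, 2, 3} ∈ τ ✓.
Open sets in the quotient: τ_Q = {{}, {[0]}, {[0], [1=3]}, {[2]}, {[0], [2]}, {[0], [1=3], [2]}} (6 elements).


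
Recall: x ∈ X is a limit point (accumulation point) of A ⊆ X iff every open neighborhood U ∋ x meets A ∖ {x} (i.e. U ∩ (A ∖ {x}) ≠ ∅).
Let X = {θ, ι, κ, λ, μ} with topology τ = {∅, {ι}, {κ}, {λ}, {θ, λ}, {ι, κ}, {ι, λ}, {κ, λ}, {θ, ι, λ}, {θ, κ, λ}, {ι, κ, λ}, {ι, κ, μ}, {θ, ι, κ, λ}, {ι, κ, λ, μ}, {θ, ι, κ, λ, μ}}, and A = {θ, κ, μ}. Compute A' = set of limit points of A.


A' = {μ}

For each x ∈ X, list the open sets U ∈ τ with x ∈ U, then check whether U ∩ (A ∖ {x}) ≠ ∅ for every such U.
  x = θ: open {θ, λ} ∋ x has {θ, λ} ∩ (A ∖ {θ}) = ∅, so x is NOT a limit point.
  x = ι: open {ι} ∋ x has {ι} ∩ (A ∖ {ι}) = ∅, so x is NOT a limit point.
  x = κ: open {κ} ∋ x has {κ} ∩ (A ∖ {κ}) = ∅, so x is NOT a limit point.
  x = λ: open {λ} ∋ x has {λ} ∩ (A ∖ {λ}) = ∅, so x is NOT a limit point.
  x = μ: opens ∋ x are {ι, κ, μ}, {ι, κ, λ, μ}, {θ, ι, κ, λ, μ}; each meets A ∖ {μ}, so x IS a limit point.
Collecting: A' = {μ}.


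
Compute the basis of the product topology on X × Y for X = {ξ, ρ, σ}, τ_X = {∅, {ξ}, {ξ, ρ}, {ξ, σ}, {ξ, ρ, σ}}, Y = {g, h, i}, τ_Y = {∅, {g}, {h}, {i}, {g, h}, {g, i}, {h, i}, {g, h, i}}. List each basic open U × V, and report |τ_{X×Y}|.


Basis B = {∅ × ∅, {ξ} × {g}, {ξ} × {h}, {ξ} × {i}, {ξ} × {g, h}, {ξ} × {g, i}, {ξ, ρ} × {g}, {ξ, σ} × {g}, {ξ} × {h, i}, {ξ, ρ} × {h}, {ξ, σ} × {h}, {ξ, ρ} × {i}, {ξ, σ} × {i}, {ξ} × {g, h, i}, {ξ, ρ, σ} × {g}, {ξ, ρ, σ} × {h}, {ξ, ρ, σ} × {i}, {ξ, ρ} × {g, h}, {ξ, σ} × {g, h}, {ξ, ρ} × {g, i}, {ξ, σ} × {g, i}, {ξ, ρ} × {h, i}, {ξ, σ} × {h, i}, {ξ, ρ} × {g, h, i}, {ξ, σ} × {g, h, i}, {ξ, ρ, σ} × {g, h}, {ξ, ρ, σ} × {g, i}, {ξ, ρ, σ} × {h, i}, {ξ, ρ, σ} × {g, h, i}}; |τ_{X×Y}| = 125.

Enumerate products U × V with U ∈ τ_X, V ∈ τ_Y (deduplicated):
  ∅ × ∅ = {} (∅)
  {ξ} × {g} = {(ξ,g)}
  {ξ} × {h} = {(ξ,h)}
  {ξ} × {i} = {(ξ,i)}
  {ξ} × {g, h} = {(ξ,g), (ξ,h)}
  {ξ} × {g, i} = {(ξ,g), (ξ,i)}
  {ξ, ρ} × {g} = {(ξ,g), (ρ,g)}
  {ξ, σ} × {g} = {(ξ,g), (σ,g)}
  {ξ} × {h, i} = {(ξ,h), (ξ,i)}
  {ξ, ρ} × {h} = {(ξ,h), (ρ,h)}
  {ξ, σ} × {h} = {(ξ,h), (σ,h)}
  {ξ, ρ} × {i} = {(ξ,i), (ρ,i)}
  {ξ, σ} × {i} = {(ξ,i), (σ,i)}
  {ξ} × {g, h, i} = {(ξ,g), (ξ,h), (ξ,i)}
  {ξ, ρ, σ} × {g} = {(ξ,g), (ρ,g), (σ,g)}
  {ξ, ρ, σ} × {h} = {(ξ,h), (ρ,h), (σ,h)}
  {ξ, ρ, σ} × {i} = {(ξ,i), (ρ,i), (σ,i)}
  {ξ, ρ} × {g, h} = {(ξ,g), (ξ,h), (ρ,g), (ρ,h)}
  {ξ, σ} × {g, h} = {(ξ,g), (ξ,h), (σ,g), (σ,h)}
  {ξ, ρ} × {g, i} = {(ξ,g), (ξ,i), (ρ,g), (ρ,i)}
  {ξ, σ} × {g, i} = {(ξ,g), (ξ,i), (σ,g), (σ,i)}
  {ξ, ρ} × {h, i} = {(ξ,h), (ξ,i), (ρ,h), (ρ,i)}
  {ξ, σ} × {h, i} = {(ξ,h), (ξ,i), (σ,h), (σ,i)}
  {ξ, ρ} × {g, h, i} = {(ξ,g), (ξ,h), (ξ,i), (ρ,g), (ρ,h), (ρ,i)}
  {ξ, σ} × {g, h, i} = {(ξ,g), (ξ,h), (ξ,i), (σ,g), (σ,h), (σ,i)}
  {ξ, ρ, σ} × {g, h} = {(ξ,g), (ξ,h), (ρ,g), (ρ,h), (σ,g), (σ,h)}
  {ξ, ρ, σ} × {g, i} = {(ξ,g), (ξ,i), (ρ,g), (ρ,i), (σ,g), (σ,i)}
  {ξ, ρ, σ} × {h, i} = {(ξ,h), (ξ,i), (ρ,h), (ρ,i), (σ,h), (σ,i)}
  {ξ, ρ, σ} × {g, h, i} = {(ξ,g), (ξ,h), (ξ,i), (ρ,g), (ρ,h), (ρ,i), (σ,g), (σ,h), (σ,i)}
These 29 distinct sets form the basis B.
Close under arbitrary unions to get τ_{X×Y}; counting gives |τ_{X×Y}| = 125.


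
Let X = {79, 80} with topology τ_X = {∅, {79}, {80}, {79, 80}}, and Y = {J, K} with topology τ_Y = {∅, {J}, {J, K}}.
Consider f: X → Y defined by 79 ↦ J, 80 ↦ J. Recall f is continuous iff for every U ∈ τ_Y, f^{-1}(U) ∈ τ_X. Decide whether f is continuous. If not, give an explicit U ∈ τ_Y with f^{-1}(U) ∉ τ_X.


f IS continuous.

Compute f^{-1}(U) for each U ∈ τ_Y:
  U = ∅: f^{-1}(U) = ∅ ∈ τ_X ✓.
  U = {J}: f^{-1}(U) = {79, 80} ∈ τ_X ✓.
  U = {J, K}: f^{-1}(U) = {79, 80} ∈ τ_X ✓.
Every preimage lies in τ_X, so f IS continuous.


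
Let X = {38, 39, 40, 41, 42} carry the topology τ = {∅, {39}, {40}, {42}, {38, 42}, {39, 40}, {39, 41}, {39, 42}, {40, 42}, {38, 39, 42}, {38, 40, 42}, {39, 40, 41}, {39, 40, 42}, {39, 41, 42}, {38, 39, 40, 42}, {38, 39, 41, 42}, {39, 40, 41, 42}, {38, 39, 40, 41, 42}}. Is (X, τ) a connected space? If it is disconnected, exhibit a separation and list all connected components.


(X, τ) is disconnected; components = [{40}, {38, 42}, {39, 41}].

Find clopen sets (U ∈ τ with X ∖ U ∈ τ):
  U = ∅, X ∖ U = {38, 39, 40, 41, 42} — both open, so U is clopen.
  U = {40}, X ∖ U = {38, 39, 41, 42} — both open, so U is clopen.
  U = {38, 42}, X ∖ U = {39, 40, 41} — both open, so U is clopen.
  U = {39, 41}, X ∖ U = {38, 40, 42} — both open, so U is clopen.
  U = {38, 40, 42}, X ∖ U = {39, 41} — both open, so U is clopen.
  U = {39, 40, 41}, X ∖ U = {38, 42} — both open, so U is clopen.
  U = {38, 39, 41, 42}, X ∖ U = {40} — both open, so U is clopen.
  U = {38, 39, 40, 41, 42}, X ∖ U = ∅ — both open, so U is clopen.
Nontrivial clopen(s) exist: e.g. {38, 42}. So (X, τ) is disconnected.
Compute connected components by grouping points that agree on all clopens:
  component: {40}
  component: {38, 42}
  component: {39, 41}


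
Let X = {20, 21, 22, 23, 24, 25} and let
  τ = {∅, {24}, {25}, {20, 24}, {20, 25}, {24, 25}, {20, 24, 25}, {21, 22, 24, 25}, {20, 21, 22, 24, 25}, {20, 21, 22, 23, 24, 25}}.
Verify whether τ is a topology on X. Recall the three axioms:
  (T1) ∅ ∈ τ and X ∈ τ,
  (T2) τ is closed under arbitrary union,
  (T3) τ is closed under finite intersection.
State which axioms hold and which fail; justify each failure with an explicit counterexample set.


τ is NOT a topology on X.

Axiom (T1): ∅ ∈ τ? Yes; X ∈ τ? Yes.
Axiom (T2/T3): check pairwise unions and intersections of members of τ.
Counterexample for (T3): {20, 24} ∩ {20, 25} = {20} ∉ τ. Therefore τ is NOT a topology.


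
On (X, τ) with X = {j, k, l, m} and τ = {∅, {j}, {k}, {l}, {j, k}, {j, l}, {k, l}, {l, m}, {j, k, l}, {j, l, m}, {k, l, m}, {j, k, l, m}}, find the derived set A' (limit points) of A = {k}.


A' = ∅

For each x ∈ X, list the open sets U ∈ τ with x ∈ U, then check whether U ∩ (A ∖ {x}) ≠ ∅ for every such U.
  x = j: open {j} ∋ x has {j} ∩ (A ∖ {j}) = ∅, so x is NOT a limit point.
  x = k: open {k} ∋ x has {k} ∩ (A ∖ {k}) = ∅, so x is NOT a limit point.
  x = l: open {l} ∋ x has {l} ∩ (A ∖ {l}) = ∅, so x is NOT a limit point.
  x = m: open {l, m} ∋ x has {l, m} ∩ (A ∖ {m}) = ∅, so x is NOT a limit point.
Collecting: A' = ∅.


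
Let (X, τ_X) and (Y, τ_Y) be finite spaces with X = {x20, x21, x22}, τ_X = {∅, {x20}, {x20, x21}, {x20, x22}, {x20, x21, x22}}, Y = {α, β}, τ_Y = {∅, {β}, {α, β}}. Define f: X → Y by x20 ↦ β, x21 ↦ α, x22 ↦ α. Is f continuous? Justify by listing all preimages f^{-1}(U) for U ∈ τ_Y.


f IS continuous.

Compute f^{-1}(U) for each U ∈ τ_Y:
  U = ∅: f^{-1}(U) = ∅ ∈ τ_X ✓.
  U = {β}: f^{-1}(U) = {x20} ∈ τ_X ✓.
  U = {α, β}: f^{-1}(U) = {x20, x21, x22} ∈ τ_X ✓.
Every preimage lies in τ_X, so f IS continuous.


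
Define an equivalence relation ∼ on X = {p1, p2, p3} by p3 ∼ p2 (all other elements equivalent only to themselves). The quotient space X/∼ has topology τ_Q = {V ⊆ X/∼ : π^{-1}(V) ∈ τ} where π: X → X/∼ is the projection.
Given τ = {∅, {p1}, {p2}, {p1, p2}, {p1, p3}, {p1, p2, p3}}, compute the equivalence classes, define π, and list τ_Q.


X/∼ = {[p1], [p2=p3]}; |τ_Q| = 3.

Equivalence classes: [p1], [p2=p3].
Quotient map π: X → X/∼ sends p1 ↦ [p1], p2 ↦ [p2=p3], p3 ↦ [p2=p3].
For each subset V ⊆ X/∼, compute π^{-1}(V) ⊆ X and check whether π^{-1}(V) ∈ τ. V is open in τ_Q iff π^{-1}(V) ∈ τ.
  V = {}: π^{-1}(V) = ∅ ∈ τ ✓.
  V = {[p1]}: π^{-1}(V) = {p1} ∈ τ ✓.
  V = {[p2=p3]}: π^{-1}(V) = {p2, p3} ∉ τ ✗.
  V = {[p1], [p2=p3]}: π^{-1}(V) = {p1, p2, p3} ∈ τ ✓.
Open sets in the quotient: τ_Q = {{}, {[p1]}, {[p1], [p2=p3]}} (3 elements).


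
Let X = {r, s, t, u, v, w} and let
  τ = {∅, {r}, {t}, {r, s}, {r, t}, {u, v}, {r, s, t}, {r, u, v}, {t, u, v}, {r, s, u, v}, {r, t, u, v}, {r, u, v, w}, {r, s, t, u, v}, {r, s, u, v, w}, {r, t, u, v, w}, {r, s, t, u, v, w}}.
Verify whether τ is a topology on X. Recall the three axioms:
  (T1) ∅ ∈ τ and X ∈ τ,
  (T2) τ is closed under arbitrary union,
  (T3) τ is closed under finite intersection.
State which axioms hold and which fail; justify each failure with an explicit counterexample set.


τ IS a topology on X.

Axiom (T1): ∅ ∈ τ? Yes; X ∈ τ? Yes.
Axiom (T2/T3): check pairwise unions and intersections of members of τ.
All pairwise intersections and unions checked — each lies in τ. Therefore τ satisfies (T1), (T2), (T3): it IS a topology on X.


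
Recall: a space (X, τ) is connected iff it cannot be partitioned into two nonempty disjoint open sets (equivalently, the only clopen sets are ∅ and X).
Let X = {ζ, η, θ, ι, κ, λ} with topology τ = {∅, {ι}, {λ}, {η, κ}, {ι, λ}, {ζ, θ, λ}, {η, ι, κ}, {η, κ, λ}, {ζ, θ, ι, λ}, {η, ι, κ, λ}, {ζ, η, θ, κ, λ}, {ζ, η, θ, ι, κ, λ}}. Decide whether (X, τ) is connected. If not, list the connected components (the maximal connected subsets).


(X, τ) is disconnected; components = [{ι}, {η, κ}, {ζ, θ, λ}].

Find clopen sets (U ∈ τ with X ∖ U ∈ τ):
  U = ∅, X ∖ U = {ζ, η, θ, ι, κ, λ} — both open, so U is clopen.
  U = {ι}, X ∖ U = {ζ, η, θ, κ, λ} — both open, so U is clopen.
  U = {η, κ}, X ∖ U = {ζ, θ, ι, λ} — both open, so U is clopen.
  U = {ζ, θ, λ}, X ∖ U = {η, ι, κ} — both open, so U is clopen.
  U = {η, ι, κ}, X ∖ U = {ζ, θ, λ} — both open, so U is clopen.
  U = {ζ, θ, ι, λ}, X ∖ U = {η, κ} — both open, so U is clopen.
  U = {ζ, η, θ, κ, λ}, X ∖ U = {ι} — both open, so U is clopen.
  U = {ζ, η, θ, ι, κ, λ}, X ∖ U = ∅ — both open, so U is clopen.
Nontrivial clopen(s) exist: e.g. {ζ, η, θ, κ, λ}. So (X, τ) is disconnected.
Compute connected components by grouping points that agree on all clopens:
  component: {ι}
  component: {η, κ}
  component: {ζ, θ, λ}


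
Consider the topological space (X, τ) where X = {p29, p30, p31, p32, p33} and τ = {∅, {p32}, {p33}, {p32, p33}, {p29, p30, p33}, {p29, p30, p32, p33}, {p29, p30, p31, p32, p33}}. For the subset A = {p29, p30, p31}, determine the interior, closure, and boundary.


int(A) = ∅, cl(A) = {p29, p30, p31}, ∂A = {p29, p30, p31}.

Closed sets in (X, τ) are complements of opens:
  closed(X, τ) = {∅, {p31}, {p31, p32}, {p29, p30, p31}, {p29, p30, p31, p32}, {p29, p30, p31, p33}, {p29, p30, p31, p32, p33}}.
int(A) = ⋃ {U ∈ τ : U ⊆ A}. Opens contained in A: ∅.
Taking the union of these: int(A) = ∅.
cl(A) = ⋂ {C closed : A ⊆ C}. Closed sets containing A: {p29, p30, p31}, {p29, p30, p31, p32}, {p29, p30, p31, p33}, {p29, p30, p31, p32, p33}.
Intersecting these: cl(A) = {p29, p30, p31}.
∂A = cl(A) ∖ int(A) = {p29, p30, p31} ∖ ∅ = {p29, p30, p31}.


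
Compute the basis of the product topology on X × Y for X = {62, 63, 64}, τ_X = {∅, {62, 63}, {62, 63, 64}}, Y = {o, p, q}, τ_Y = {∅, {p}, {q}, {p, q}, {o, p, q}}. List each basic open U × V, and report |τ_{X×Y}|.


Basis B = {∅ × ∅, {62, 63} × {p}, {62, 63} × {q}, {62, 63, 64} × {p}, {62, 63, 64} × {q}, {62, 63} × {p, q}, {62, 63} × {o, p, q}, {62, 63, 64} × {p, q}, {62, 63, 64} × {o, p, q}}; |τ_{X×Y}| = 14.

Enumerate products U × V with U ∈ τ_X, V ∈ τ_Y (deduplicated):
  ∅ × ∅ = {} (∅)
  {62, 63} × {p} = {(62,p), (63,p)}
  {62, 63} × {q} = {(62,q), (63,q)}
  {62, 63, 64} × {p} = {(62,p), (63,p), (64,p)}
  {62, 63, 64} × {q} = {(62,q), (63,q), (64,q)}
  {62, 63} × {p, q} = {(62,p), (62,q), (63,p), (63,q)}
  {62, 63} × {o, p, q} = {(62,o), (62,p), (62,q), (63,o), (63,p), (63,q)}
  {62, 63, 64} × {p, q} = {(62,p), (62,q), (63,p), (63,q), (64,p), (64,q)}
  {62, 63, 64} × {o, p, q} = {(62,o), (62,p), (62,q), (63,o), (63,p), (63,q), (64,o), (64,p), (64,q)}
These 9 distinct sets form the basis B.
Close under arbitrary unions to get τ_{X×Y}; counting gives |τ_{X×Y}| = 14.


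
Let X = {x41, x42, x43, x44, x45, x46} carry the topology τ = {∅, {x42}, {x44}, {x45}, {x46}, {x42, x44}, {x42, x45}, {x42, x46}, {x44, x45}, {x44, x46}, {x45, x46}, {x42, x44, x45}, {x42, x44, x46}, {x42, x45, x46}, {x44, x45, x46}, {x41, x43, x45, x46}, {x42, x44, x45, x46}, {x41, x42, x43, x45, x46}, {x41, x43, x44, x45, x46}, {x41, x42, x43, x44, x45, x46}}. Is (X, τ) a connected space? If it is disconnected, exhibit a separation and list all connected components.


(X, τ) is disconnected; components = [{x42}, {x44}, {x41, x43, x45, x46}].

Find clopen sets (U ∈ τ with X ∖ U ∈ τ):
  U = ∅, X ∖ U = {x41, x42, x43, x44, x45, x46} — both open, so U is clopen.
  U = {x42}, X ∖ U = {x41, x43, x44, x45, x46} — both open, so U is clopen.
  U = {x44}, X ∖ U = {x41, x42, x43, x45, x46} — both open, so U is clopen.
  U = {x42, x44}, X ∖ U = {x41, x43, x45, x46} — both open, so U is clopen.
  U = {x41, x43, x45, x46}, X ∖ U = {x42, x44} — both open, so U is clopen.
  U = {x41, x42, x43, x45, x46}, X ∖ U = {x44} — both open, so U is clopen.
  U = {x41, x43, x44, x45, x46}, X ∖ U = {x42} — both open, so U is clopen.
  U = {x41, x42, x43, x44, x45, x46}, X ∖ U = ∅ — both open, so U is clopen.
Nontrivial clopen(s) exist: e.g. {x42, x44}. So (X, τ) is disconnected.
Compute connected components by grouping points that agree on all clopens:
  component: {x42}
  component: {x44}
  component: {x41, x43, x45, x46}


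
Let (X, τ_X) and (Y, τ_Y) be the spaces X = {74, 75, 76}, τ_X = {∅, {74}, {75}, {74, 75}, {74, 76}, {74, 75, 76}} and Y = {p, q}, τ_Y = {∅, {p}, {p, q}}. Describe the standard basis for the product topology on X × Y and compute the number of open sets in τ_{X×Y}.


Basis B = {∅ × ∅, {74} × {p}, {75} × {p}, {74} × {p, q}, {74, 75} × {p}, {74, 76} × {p}, {75} × {p, q}, {74, 75, 76} × {p}, {74, 75} × {p, q}, {74, 76} × {p, q}, {74, 75, 76} × {p, q}}; |τ_{X×Y}| = 18.

Enumerate products U × V with U ∈ τ_X, V ∈ τ_Y (deduplicated):
  ∅ × ∅ = {} (∅)
  {74} × {p} = {(74,p)}
  {75} × {p} = {(75,p)}
  {74} × {p, q} = {(74,p), (74,q)}
  {74, 75} × {p} = {(74,p), (75,p)}
  {74, 76} × {p} = {(74,p), (76,p)}
  {75} × {p, q} = {(75,p), (75,q)}
  {74, 75, 76} × {p} = {(74,p), (75,p), (76,p)}
  {74, 75} × {p, q} = {(74,p), (74,q), (75,p), (75,q)}
  {74, 76} × {p, q} = {(74,p), (74,q), (76,p), (76,q)}
  {74, 75, 76} × {p, q} = {(74,p), (74,q), (75,p), (75,q), (76,p), (76,q)}
These 11 distinct sets form the basis B.
Close under arbitrary unions to get τ_{X×Y}; counting gives |τ_{X×Y}| = 18.


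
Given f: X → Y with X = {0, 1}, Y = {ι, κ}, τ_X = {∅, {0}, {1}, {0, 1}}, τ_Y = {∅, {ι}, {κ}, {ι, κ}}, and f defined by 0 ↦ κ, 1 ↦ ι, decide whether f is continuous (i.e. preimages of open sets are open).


f IS continuous.

Compute f^{-1}(U) for each U ∈ τ_Y:
  U = ∅: f^{-1}(U) = ∅ ∈ τ_X ✓.
  U = {ι}: f^{-1}(U) = {1} ∈ τ_X ✓.
  U = {κ}: f^{-1}(U) = {0} ∈ τ_X ✓.
  U = {ι, κ}: f^{-1}(U) = {0, 1} ∈ τ_X ✓.
Every preimage lies in τ_X, so f IS continuous.


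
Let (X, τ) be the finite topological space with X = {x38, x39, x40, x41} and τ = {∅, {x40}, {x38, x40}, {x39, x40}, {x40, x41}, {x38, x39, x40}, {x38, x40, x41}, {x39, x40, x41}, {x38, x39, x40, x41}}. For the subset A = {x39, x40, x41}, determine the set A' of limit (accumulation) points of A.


A' = {x38, x39, x41}

For each x ∈ X, list the open sets U ∈ τ with x ∈ U, then check whether U ∩ (A ∖ {x}) ≠ ∅ for every such U.
  x = x38: opens ∋ x are {x38, x40}, {x38, x39, x40}, {x38, x40, x41}, {x38, x39, x40, x41}; each meets A ∖ {x38}, so x IS a limit point.
  x = x39: opens ∋ x are {x39, x40}, {x38, x39, x40}, {x39, x40, x41}, {x38, x39, x40, x41}; each meets A ∖ {x39}, so x IS a limit point.
  x = x40: open {x40} ∋ x has {x40} ∩ (A ∖ {x40}) = ∅, so x is NOT a limit point.
  x = x41: opens ∋ x are {x40, x41}, {x38, x40, x41}, {x39, x40, x41}, {x38, x39, x40, x41}; each meets A ∖ {x41}, so x IS a limit point.
Collecting: A' = {x38, x39, x41}.


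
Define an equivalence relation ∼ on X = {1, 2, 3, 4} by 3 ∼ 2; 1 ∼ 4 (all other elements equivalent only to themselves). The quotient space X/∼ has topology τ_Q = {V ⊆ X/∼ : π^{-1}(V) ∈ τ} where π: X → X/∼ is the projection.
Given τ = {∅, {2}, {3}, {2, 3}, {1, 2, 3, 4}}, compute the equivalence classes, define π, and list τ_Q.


X/∼ = {[1=4], [2=3]}; |τ_Q| = 3.

Equivalence classes: [1=4], [2=3].
Quotient map π: X → X/∼ sends 1 ↦ [1=4], 2 ↦ [2=3], 3 ↦ [2=3], 4 ↦ [1=4].
For each subset V ⊆ X/∼, compute π^{-1}(V) ⊆ X and check whether π^{-1}(V) ∈ τ. V is open in τ_Q iff π^{-1}(V) ∈ τ.
  V = {}: π^{-1}(V) = ∅ ∈ τ ✓.
  V = {[1=4]}: π^{-1}(V) = {1, 4} ∉ τ ✗.
  V = {[2=3]}: π^{-1}(V) = {2, 3} ∈ τ ✓.
  V = {[1=4], [2=3]}: π^{-1}(V) = {1, 2, 3, 4} ∈ τ ✓.
Open sets in the quotient: τ_Q = {{}, {[2=3]}, {[1=4], [2=3]}} (3 elements).


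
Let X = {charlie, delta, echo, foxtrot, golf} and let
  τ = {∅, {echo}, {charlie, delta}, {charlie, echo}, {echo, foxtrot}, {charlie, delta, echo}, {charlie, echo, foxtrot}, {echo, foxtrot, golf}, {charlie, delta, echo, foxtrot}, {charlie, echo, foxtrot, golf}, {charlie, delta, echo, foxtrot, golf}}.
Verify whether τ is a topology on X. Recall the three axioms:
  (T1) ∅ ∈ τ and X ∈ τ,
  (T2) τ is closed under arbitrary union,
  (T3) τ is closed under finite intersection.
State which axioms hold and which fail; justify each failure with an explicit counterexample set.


τ is NOT a topology on X.

Axiom (T1): ∅ ∈ τ? Yes; X ∈ τ? Yes.
Axiom (T2/T3): check pairwise unions and intersections of members of τ.
Counterexample for (T3): {charlie, delta} ∩ {charlie, echo} = {charlie} ∉ τ. Therefore τ is NOT a topology.


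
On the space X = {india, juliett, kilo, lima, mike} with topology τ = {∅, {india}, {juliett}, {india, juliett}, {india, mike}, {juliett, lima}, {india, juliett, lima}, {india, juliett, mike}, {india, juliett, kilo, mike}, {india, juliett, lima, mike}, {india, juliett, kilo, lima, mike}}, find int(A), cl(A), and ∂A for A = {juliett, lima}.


int(A) = {juliett, lima}, cl(A) = {juliett, kilo, lima}, ∂A = {kilo}.

Closed sets in (X, τ) are complements of opens:
  closed(X, τ) = {∅, {kilo}, {lima}, {kilo, lima}, {kilo, mike}, {india, kilo, mike}, {juliett, kilo, lima}, {kilo, lima, mike}, {india, kilo, lima, mike}, {juliett, kilo, lima, mike}, {india, juliett, kilo, lima, mike}}.
int(A) = ⋃ {U ∈ τ : U ⊆ A}. Opens contained in A: ∅, {juliett}, {juliett, lima}.
Taking the union of these: int(A) = {juliett, lima}.
cl(A) = ⋂ {C closed : A ⊆ C}. Closed sets containing A: {juliett, kilo, lima}, {juliett, kilo, lima, mike}, {india, juliett, kilo, lima, mike}.
Intersecting these: cl(A) = {juliett, kilo, lima}.
∂A = cl(A) ∖ int(A) = {juliett, kilo, lima} ∖ {juliett, lima} = {kilo}.


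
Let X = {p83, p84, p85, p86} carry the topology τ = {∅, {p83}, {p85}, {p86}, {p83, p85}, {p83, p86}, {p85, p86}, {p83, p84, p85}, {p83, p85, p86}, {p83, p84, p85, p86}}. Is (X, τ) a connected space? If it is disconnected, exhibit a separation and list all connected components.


(X, τ) is disconnected; components = [{p86}, {p83, p84, p85}].

Find clopen sets (U ∈ τ with X ∖ U ∈ τ):
  U = ∅, X ∖ U = {p83, p84, p85, p86} — both open, so U is clopen.
  U = {p86}, X ∖ U = {p83, p84, p85} — both open, so U is clopen.
  U = {p83, p84, p85}, X ∖ U = {p86} — both open, so U is clopen.
  U = {p83, p84, p85, p86}, X ∖ U = ∅ — both open, so U is clopen.
Nontrivial clopen(s) exist: e.g. {p83, p84, p85}. So (X, τ) is disconnected.
Compute connected components by grouping points that agree on all clopens:
  component: {p86}
  component: {p83, p84, p85}


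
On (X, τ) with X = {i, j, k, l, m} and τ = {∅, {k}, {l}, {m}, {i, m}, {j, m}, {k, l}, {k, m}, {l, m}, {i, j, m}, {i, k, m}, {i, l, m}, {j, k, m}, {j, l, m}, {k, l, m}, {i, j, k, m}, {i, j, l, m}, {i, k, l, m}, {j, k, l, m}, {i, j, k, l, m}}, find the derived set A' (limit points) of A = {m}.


A' = {i, j}

For each x ∈ X, list the open sets U ∈ τ with x ∈ U, then check whether U ∩ (A ∖ {x}) ≠ ∅ for every such U.
  x = i: opens ∋ x are {i, m}, {i, j, m}, {i, k, m}, {i, l, m}, {i, j, k, m}, {i, j, l, m}, {i, k, l, m}, {i, j, k, l, m}; each meets A ∖ {i}, so x IS a limit point.
  x = j: opens ∋ x are {j, m}, {i, j, m}, {j, k, m}, {j, l, m}, {i, j, k, m}, {i, j, l, m}, {j, k, l, m}, {i, j, k, l, m}; each meets A ∖ {j}, so x IS a limit point.
  x = k: open {k} ∋ x has {k} ∩ (A ∖ {k}) = ∅, so x is NOT a limit point.
  x = l: open {l} ∋ x has {l} ∩ (A ∖ {l}) = ∅, so x is NOT a limit point.
  x = m: open {m} ∋ x has {m} ∩ (A ∖ {m}) = ∅, so x is NOT a limit point.
Collecting: A' = {i, j}.


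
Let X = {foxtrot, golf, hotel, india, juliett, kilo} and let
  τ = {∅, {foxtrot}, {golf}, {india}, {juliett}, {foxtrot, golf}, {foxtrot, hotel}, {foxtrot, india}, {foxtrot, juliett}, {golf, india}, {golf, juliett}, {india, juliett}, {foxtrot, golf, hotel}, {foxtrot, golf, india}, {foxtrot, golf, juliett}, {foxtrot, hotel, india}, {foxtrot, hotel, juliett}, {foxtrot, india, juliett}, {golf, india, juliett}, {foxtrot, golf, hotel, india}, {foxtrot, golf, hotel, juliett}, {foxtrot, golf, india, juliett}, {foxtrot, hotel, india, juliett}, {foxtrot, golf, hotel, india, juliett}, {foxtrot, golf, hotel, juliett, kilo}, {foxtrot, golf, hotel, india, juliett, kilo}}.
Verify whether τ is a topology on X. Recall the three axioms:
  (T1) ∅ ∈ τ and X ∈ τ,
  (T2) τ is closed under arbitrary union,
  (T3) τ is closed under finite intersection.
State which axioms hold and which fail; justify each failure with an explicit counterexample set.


τ IS a topology on X.

Axiom (T1): ∅ ∈ τ? Yes; X ∈ τ? Yes.
Axiom (T2/T3): check pairwise unions and intersections of members of τ.
All pairwise intersections and unions checked — each lies in τ. Therefore τ satisfies (T1), (T2), (T3): it IS a topology on X.


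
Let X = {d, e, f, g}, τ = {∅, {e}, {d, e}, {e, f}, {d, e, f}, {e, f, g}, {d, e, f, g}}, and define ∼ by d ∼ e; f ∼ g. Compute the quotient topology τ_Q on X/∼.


X/∼ = {[d=e], [f=g]}; |τ_Q| = 3.

Equivalence classes: [d=e], [f=g].
Quotient map π: X → X/∼ sends d ↦ [d=e], e ↦ [d=e], f ↦ [f=g], g ↦ [f=g].
For each subset V ⊆ X/∼, compute π^{-1}(V) ⊆ X and check whether π^{-1}(V) ∈ τ. V is open in τ_Q iff π^{-1}(V) ∈ τ.
  V = {}: π^{-1}(V) = ∅ ∈ τ ✓.
  V = {[d=e]}: π^{-1}(V) = {d, e} ∈ τ ✓.
  V = {[f=g]}: π^{-1}(V) = {f, g} ∉ τ ✗.
  V = {[d=e], [f=g]}: π^{-1}(V) = {d, e, f, g} ∈ τ ✓.
Open sets in the quotient: τ_Q = {{}, {[d=e]}, {[d=e], [f=g]}} (3 elements).


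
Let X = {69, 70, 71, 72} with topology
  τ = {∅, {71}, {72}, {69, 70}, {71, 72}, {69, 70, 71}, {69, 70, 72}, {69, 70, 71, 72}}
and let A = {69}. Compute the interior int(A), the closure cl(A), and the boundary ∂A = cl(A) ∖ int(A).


int(A) = ∅, cl(A) = {69, 70}, ∂A = {69, 70}.

Closed sets in (X, τ) are complements of opens:
  closed(X, τ) = {∅, {71}, {72}, {69, 70}, {71, 72}, {69, 70, 71}, {69, 70, 72}, {69, 70, 71, 72}}.
int(A) = ⋃ {U ∈ τ : U ⊆ A}. Opens contained in A: ∅.
Taking the union of these: int(A) = ∅.
cl(A) = ⋂ {C closed : A ⊆ C}. Closed sets containing A: {69, 70}, {69, 70, 71}, {69, 70, 72}, {69, 70, 71, 72}.
Intersecting these: cl(A) = {69, 70}.
∂A = cl(A) ∖ int(A) = {69, 70} ∖ ∅ = {69, 70}.


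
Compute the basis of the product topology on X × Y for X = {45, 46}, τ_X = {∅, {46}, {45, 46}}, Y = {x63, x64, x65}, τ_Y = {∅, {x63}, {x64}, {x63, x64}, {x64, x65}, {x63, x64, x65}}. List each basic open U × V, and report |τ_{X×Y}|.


Basis B = {∅ × ∅, {46} × {x63}, {46} × {x64}, {45, 46} × {x63}, {45, 46} × {x64}, {46} × {x63, x64}, {46} × {x64, x65}, {46} × {x63, x64, x65}, {45, 46} × {x63, x64}, {45, 46} × {x64, x65}, {45, 46} × {x63, x64, x65}}; |τ_{X×Y}| = 18.

Enumerate products U × V with U ∈ τ_X, V ∈ τ_Y (deduplicated):
  ∅ × ∅ = {} (∅)
  {46} × {x63} = {(46,x63)}
  {46} × {x64} = {(46,x64)}
  {45, 46} × {x63} = {(45,x63), (46,x63)}
  {45, 46} × {x64} = {(45,x64), (46,x64)}
  {46} × {x63, x64} = {(46,x63), (46,x64)}
  {46} × {x64, x65} = {(46,x64), (46,x65)}
  {46} × {x63, x64, x65} = {(46,x63), (46,x64), (46,x65)}
  {45, 46} × {x63, x64} = {(45,x63), (45,x64), (46,x63), (46,x64)}
  {45, 46} × {x64, x65} = {(45,x64), (45,x65), (46,x64), (46,x65)}
  {45, 46} × {x63, x64, x65} = {(45,x63), (45,x64), (45,x65), (46,x63), (46,x64), (46,x65)}
These 11 distinct sets form the basis B.
Close under arbitrary unions to get τ_{X×Y}; counting gives |τ_{X×Y}| = 18.


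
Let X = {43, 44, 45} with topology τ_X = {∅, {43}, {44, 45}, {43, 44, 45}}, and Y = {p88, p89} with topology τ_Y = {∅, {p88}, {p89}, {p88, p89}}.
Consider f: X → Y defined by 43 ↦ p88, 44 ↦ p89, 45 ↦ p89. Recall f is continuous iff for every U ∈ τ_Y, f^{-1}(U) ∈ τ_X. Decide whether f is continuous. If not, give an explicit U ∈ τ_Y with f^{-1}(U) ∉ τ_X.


f IS continuous.

Compute f^{-1}(U) for each U ∈ τ_Y:
  U = ∅: f^{-1}(U) = ∅ ∈ τ_X ✓.
  U = {p88}: f^{-1}(U) = {43} ∈ τ_X ✓.
  U = {p89}: f^{-1}(U) = {44, 45} ∈ τ_X ✓.
  U = {p88, p89}: f^{-1}(U) = {43, 44, 45} ∈ τ_X ✓.
Every preimage lies in τ_X, so f IS continuous.


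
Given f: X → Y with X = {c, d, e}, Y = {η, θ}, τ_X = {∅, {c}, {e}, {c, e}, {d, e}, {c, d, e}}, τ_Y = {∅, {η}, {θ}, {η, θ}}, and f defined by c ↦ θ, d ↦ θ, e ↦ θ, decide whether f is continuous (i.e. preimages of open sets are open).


f IS continuous.

Compute f^{-1}(U) for each U ∈ τ_Y:
  U = ∅: f^{-1}(U) = ∅ ∈ τ_X ✓.
  U = {η}: f^{-1}(U) = ∅ ∈ τ_X ✓.
  U = {θ}: f^{-1}(U) = {c, d, e} ∈ τ_X ✓.
  U = {η, θ}: f^{-1}(U) = {c, d, e} ∈ τ_X ✓.
Every preimage lies in τ_X, so f IS continuous.


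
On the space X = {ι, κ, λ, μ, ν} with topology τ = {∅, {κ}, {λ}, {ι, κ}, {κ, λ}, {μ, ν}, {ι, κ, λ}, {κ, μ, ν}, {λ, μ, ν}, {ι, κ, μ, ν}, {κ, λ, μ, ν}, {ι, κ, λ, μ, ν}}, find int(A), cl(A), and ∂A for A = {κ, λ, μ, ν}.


int(A) = {κ, λ, μ, ν}, cl(A) = {ι, κ, λ, μ, ν}, ∂A = {ι}.

Closed sets in (X, τ) are complements of opens:
  closed(X, τ) = {∅, {ι}, {λ}, {ι, κ}, {ι, λ}, {μ, ν}, {ι, κ, λ}, {ι, μ, ν}, {λ, μ, ν}, {ι, κ, μ, ν}, {ι, λ, μ, ν}, {ι, κ, λ, μ, ν}}.
int(A) = ⋃ {U ∈ τ : U ⊆ A}. Opens contained in A: ∅, {κ}, {λ}, {κ, λ}, {μ, ν}, {κ, μ, ν}, {λ, μ, ν}, {κ, λ, μ, ν}.
Taking the union of these: int(A) = {κ, λ, μ, ν}.
cl(A) = ⋂ {C closed : A ⊆ C}. Closed sets containing A: {ι, κ, λ, μ, ν}.
Intersecting these: cl(A) = {ι, κ, λ, μ, ν}.
∂A = cl(A) ∖ int(A) = {ι, κ, λ, μ, ν} ∖ {κ, λ, μ, ν} = {ι}.
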